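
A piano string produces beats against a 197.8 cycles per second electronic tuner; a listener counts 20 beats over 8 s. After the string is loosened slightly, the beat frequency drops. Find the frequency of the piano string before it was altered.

200.3 Hz

Beat frequency = 20/8 = 2.5 Hz.
|f − 197.8| = 2.5, so the piano string was at either 195.3 Hz or 200.3 Hz.
Reducing tension lowers a string's frequency; the adjustment lowers the piano string's frequency.
The beat rate fell, so the adjustment moved the piano string toward 197.8 Hz — it must have started above the reference.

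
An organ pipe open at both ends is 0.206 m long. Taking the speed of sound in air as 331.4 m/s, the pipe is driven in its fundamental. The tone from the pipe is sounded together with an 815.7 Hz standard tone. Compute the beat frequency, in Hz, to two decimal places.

Open pipe: f_n = n·v/(2L) = 1·331.4/(2·0.206) = 804.3689 Hz.
f_beat = |804.3689 − 815.7| = 11.33 Hz.

11.33 Hz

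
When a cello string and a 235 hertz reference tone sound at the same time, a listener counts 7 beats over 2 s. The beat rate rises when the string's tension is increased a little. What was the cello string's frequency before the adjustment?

Beat frequency = 7/2 = 3.5 Hz.
|f − 235| = 3.5, so the cello string was at either 231.5 Hz or 238.5 Hz.
Higher tension means higher frequency; the adjustment raises the cello string's frequency.
The beat rate rose, so the adjustment moved the cello string further from 235 Hz — it was already above the reference.

238.5 Hz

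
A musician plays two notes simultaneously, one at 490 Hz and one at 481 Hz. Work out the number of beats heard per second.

The beat frequency equals the magnitude of the frequency difference.
|490 − 481| = 9 Hz.

9 Hz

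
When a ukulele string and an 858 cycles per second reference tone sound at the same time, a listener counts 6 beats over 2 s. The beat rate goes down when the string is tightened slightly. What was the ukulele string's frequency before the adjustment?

Beat frequency = 6/2 = 3 Hz.
|f − 858| = 3, so the ukulele string was at either 855 Hz or 861 Hz.
Increasing tension raises a string's frequency; the adjustment raises the ukulele string's frequency.
The beat rate fell, so the adjustment moved the ukulele string toward 858 Hz — it must have started below the reference.

855 Hz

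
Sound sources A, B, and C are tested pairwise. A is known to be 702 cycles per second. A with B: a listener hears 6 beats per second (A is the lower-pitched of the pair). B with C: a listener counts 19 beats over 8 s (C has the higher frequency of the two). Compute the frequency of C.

710.375 Hz

B is above A, so f_B = 702 + 6 = 708 Hz.
B–C: Beat frequency = 19/8 = 2.375 Hz.
C is above B, so f_C = 708 + 2.375 = 710.375 Hz.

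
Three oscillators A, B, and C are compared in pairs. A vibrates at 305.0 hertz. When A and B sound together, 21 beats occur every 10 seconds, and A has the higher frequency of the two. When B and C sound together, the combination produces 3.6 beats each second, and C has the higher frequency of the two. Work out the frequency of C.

A–B: Beat frequency = 21/10 = 2.1 Hz.
B is below A, so f_B = 305.0 − 2.1 = 302.9 Hz.
C is above B, so f_C = 302.9 + 3.6 = 306.5 Hz.

306.5 Hz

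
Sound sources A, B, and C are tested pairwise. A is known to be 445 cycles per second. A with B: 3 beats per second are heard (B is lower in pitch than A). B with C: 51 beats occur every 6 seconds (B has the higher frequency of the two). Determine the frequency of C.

B is below A, so f_B = 445 − 3 = 442 Hz.
B–C: Beat frequency = 51/6 = 8.5 Hz.
C is below B, so f_C = 442 − 8.5 = 433.5 Hz.

433.5 Hz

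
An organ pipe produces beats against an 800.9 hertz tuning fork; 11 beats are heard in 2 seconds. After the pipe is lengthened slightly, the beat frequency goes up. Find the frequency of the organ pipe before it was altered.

795.4 Hz

Beat frequency = 11/2 = 5.5 Hz.
|f − 800.9| = 5.5, so the organ pipe was at either 795.4 Hz or 806.4 Hz.
A longer pipe has a lower fundamental; the adjustment lowers the organ pipe's frequency.
The beat rate rose, so the adjustment moved the organ pipe further from 800.9 Hz — it was already below the reference.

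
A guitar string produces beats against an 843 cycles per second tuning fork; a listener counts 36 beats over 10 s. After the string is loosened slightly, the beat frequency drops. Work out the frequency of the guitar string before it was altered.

846.6 Hz

Beat frequency = 36/10 = 3.6 Hz.
|f − 843| = 3.6, so the guitar string was at either 839.4 Hz or 846.6 Hz.
Reducing tension lowers a string's frequency; the adjustment lowers the guitar string's frequency.
The beat rate fell, so the adjustment moved the guitar string toward 843 Hz — it must have started above the reference.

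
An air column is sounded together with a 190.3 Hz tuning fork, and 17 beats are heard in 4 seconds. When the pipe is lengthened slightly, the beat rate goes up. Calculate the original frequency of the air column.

186.05 Hz

Beat frequency = 17/4 = 4.25 Hz.
|f − 190.3| = 4.25, so the air column was at either 186.05 Hz or 194.55 Hz.
A longer pipe has a lower fundamental; the adjustment lowers the air column's frequency.
The beat rate rose, so the adjustment moved the air column further from 190.3 Hz — it was already below the reference.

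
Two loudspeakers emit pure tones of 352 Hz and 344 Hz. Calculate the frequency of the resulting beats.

8 Hz

f_beat = |f₁ − f₂|.
|352 − 344| = 8 Hz.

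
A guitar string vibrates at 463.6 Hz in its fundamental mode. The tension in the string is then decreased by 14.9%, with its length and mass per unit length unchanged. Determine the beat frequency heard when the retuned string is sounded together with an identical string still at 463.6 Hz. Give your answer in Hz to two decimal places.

For a string, f ∝ √T, so the new frequency is 463.6·√0.851 = 427.6694 Hz.
f_beat = |427.6694 − 463.6| = 35.93 Hz.

35.93 Hz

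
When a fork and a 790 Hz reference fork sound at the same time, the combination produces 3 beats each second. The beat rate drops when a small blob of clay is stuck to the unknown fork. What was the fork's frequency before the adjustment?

793 Hz

|f − 790| = 3, so the fork was at either 787 Hz or 793 Hz.
Adding mass to a fork lowers its frequency; the adjustment lowers the fork's frequency.
The beat rate fell, so the adjustment moved the fork toward 790 Hz — it must have started above the reference.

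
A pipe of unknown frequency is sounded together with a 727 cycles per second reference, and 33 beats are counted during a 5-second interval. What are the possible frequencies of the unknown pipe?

Beat frequency = 33/5 = 6.6 Hz.
|f − 727| = 6.6, so f = 727 ± 6.6.

720.4 Hz or 733.6 Hz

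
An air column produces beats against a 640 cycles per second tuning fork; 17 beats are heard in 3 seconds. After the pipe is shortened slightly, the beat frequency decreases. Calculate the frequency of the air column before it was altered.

Beat frequency = 17/3 = 5.6667 Hz.
|f − 640| = 5.6667, so the air column was at either 634.3333 Hz or 645.6667 Hz.
A shorter pipe has a higher fundamental; the adjustment raises the air column's frequency.
The beat rate fell, so the adjustment moved the air column toward 640 Hz — it must have started below the reference.

634.3333 Hz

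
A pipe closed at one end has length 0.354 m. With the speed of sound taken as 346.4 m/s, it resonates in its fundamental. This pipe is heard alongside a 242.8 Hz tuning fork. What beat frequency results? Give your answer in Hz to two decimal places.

Closed pipe (odd harmonics): f_n = n·v/(4L) = 1·346.4/(4·0.354) = 244.6328 Hz.
f_beat = |244.6328 − 242.8| = 1.83 Hz.

1.83 Hz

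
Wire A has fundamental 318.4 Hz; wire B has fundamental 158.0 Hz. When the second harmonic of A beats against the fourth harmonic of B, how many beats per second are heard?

Second harmonic of the first: 2·318.4 = 636.8 Hz.
Fourth harmonic of the second: 4·158.0 = 632.0 Hz.
f_beat = |636.8 − 632.0| = 4.8 Hz.

4.8 Hz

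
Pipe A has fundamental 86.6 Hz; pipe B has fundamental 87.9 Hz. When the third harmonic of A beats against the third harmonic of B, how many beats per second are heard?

3.9 Hz

Third harmonic of the first: 3·86.6 = 259.8 Hz.
Third harmonic of the second: 3·87.9 = 263.7 Hz.
f_beat = |259.8 − 263.7| = 3.9 Hz.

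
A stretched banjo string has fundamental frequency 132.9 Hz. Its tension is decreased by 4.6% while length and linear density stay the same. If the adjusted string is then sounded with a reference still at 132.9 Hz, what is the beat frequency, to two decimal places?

3.09 Hz

For a string, f ∝ √T, so the new frequency is 132.9·√0.954 = 129.8073 Hz.
f_beat = |129.8073 − 132.9| = 3.09 Hz.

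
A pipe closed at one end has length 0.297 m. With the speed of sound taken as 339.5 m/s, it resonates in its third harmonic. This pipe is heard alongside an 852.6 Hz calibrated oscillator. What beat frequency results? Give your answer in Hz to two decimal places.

4.72 Hz

Closed pipe (odd harmonics): f_n = n·v/(4L) = 3·339.5/(4·0.297) = 857.3232 Hz.
f_beat = |857.3232 − 852.6| = 4.72 Hz.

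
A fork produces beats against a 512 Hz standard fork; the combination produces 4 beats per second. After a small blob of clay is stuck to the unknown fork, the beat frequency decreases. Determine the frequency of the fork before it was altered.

516 Hz

|f − 512| = 4, so the fork was at either 508 Hz or 516 Hz.
Adding mass to a fork lowers its frequency; the adjustment lowers the fork's frequency.
The beat rate fell, so the adjustment moved the fork toward 512 Hz — it must have started above the reference.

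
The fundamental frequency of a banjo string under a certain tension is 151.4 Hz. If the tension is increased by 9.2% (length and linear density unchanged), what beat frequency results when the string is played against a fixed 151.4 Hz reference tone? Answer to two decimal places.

6.81 Hz

For a string, f ∝ √T, so the new frequency is 151.4·√1.092 = 158.2112 Hz.
f_beat = |158.2112 − 151.4| = 6.81 Hz.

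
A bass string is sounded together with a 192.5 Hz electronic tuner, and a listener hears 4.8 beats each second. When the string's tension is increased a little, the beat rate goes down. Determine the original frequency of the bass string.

|f − 192.5| = 4.8, so the bass string was at either 187.7 Hz or 197.3 Hz.
Higher tension means higher frequency; the adjustment raises the bass string's frequency.
The beat rate fell, so the adjustment moved the bass string toward 192.5 Hz — it must have started below the reference.

187.7 Hz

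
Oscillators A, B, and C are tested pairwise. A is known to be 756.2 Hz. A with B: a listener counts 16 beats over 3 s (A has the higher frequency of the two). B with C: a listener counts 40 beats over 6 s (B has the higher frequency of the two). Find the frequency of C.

744.2 Hz

A–B: Beat frequency = 16/3 = 5.3333 Hz.
B is below A, so f_B = 756.2 − 5.3333 = 750.8667 Hz.
B–C: Beat frequency = 40/6 = 6.6667 Hz.
C is below B, so f_C = 750.8667 − 6.6667 = 744.2 Hz.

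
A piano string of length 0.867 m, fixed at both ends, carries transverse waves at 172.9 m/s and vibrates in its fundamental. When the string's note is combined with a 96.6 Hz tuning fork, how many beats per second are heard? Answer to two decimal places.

3.11 Hz

For a string fixed at both ends, f_n = n·v/(2L) = 1·172.9/(2·0.867) = 99.7116 Hz.
f_beat = |99.7116 − 96.6| = 3.11 Hz.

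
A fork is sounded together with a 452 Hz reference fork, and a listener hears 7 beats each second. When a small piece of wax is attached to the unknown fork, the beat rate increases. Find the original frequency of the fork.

|f − 452| = 7, so the fork was at either 445 Hz or 459 Hz.
Loading a fork with wax lowers its frequency; the adjustment lowers the fork's frequency.
The beat rate rose, so the adjustment moved the fork further from 452 Hz — it was already below the reference.

445 Hz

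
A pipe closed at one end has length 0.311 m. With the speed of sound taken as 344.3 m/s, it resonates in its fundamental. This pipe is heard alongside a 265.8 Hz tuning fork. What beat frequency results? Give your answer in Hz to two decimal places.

Closed pipe (odd harmonics): f_n = n·v/(4L) = 1·344.3/(4·0.311) = 276.7685 Hz.
f_beat = |276.7685 − 265.8| = 10.97 Hz.

10.97 Hz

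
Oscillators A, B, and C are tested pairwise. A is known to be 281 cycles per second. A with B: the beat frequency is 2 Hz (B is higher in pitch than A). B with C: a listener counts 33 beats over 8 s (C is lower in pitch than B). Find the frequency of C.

278.875 Hz

B is above A, so f_B = 281 + 2 = 283 Hz.
B–C: Beat frequency = 33/8 = 4.125 Hz.
C is below B, so f_C = 283 − 4.125 = 278.875 Hz.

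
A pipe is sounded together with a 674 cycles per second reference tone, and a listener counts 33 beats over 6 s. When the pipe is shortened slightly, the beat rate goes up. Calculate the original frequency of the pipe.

679.5 Hz

Beat frequency = 33/6 = 5.5 Hz.
|f − 674| = 5.5, so the pipe was at either 668.5 Hz or 679.5 Hz.
A shorter pipe has a higher fundamental; the adjustment raises the pipe's frequency.
The beat rate rose, so the adjustment moved the pipe further from 674 Hz — it was already above the reference.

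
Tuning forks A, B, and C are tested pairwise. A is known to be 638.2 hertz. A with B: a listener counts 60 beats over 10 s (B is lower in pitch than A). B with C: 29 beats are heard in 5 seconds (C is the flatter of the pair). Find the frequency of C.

A–B: Beat frequency = 60/10 = 6 Hz.
B is below A, so f_B = 638.2 − 6 = 632.2 Hz.
B–C: Beat frequency = 29/5 = 5.8 Hz.
C is below B, so f_C = 632.2 − 5.8 = 626.4 Hz.

626.4 Hz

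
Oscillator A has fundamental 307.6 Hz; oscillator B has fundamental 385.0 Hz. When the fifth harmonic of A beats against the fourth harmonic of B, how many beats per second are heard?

2.0 Hz

Fifth harmonic of the first: 5·307.6 = 1538.0 Hz.
Fourth harmonic of the second: 4·385.0 = 1540.0 Hz.
f_beat = |1538.0 − 1540.0| = 2.0 Hz.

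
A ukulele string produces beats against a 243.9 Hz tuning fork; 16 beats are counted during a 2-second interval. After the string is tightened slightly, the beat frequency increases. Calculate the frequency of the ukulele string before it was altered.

Beat frequency = 16/2 = 8 Hz.
|f − 243.9| = 8, so the ukulele string was at either 235.9 Hz or 251.9 Hz.
Increasing tension raises a string's frequency; the adjustment raises the ukulele string's frequency.
The beat rate rose, so the adjustment moved the ukulele string further from 243.9 Hz — it was already above the reference.

251.9 Hz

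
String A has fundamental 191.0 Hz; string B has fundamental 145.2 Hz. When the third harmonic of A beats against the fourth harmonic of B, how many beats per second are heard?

7.8 Hz

Third harmonic of the first: 3·191.0 = 573.0 Hz.
Fourth harmonic of the second: 4·145.2 = 580.8 Hz.
f_beat = |573.0 − 580.8| = 7.8 Hz.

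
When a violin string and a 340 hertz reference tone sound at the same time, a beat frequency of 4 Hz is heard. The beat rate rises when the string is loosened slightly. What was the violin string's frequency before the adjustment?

|f − 340| = 4, so the violin string was at either 336 Hz or 344 Hz.
Reducing tension lowers a string's frequency; the adjustment lowers the violin string's frequency.
The beat rate rose, so the adjustment moved the violin string further from 340 Hz — it was already below the reference.

336 Hz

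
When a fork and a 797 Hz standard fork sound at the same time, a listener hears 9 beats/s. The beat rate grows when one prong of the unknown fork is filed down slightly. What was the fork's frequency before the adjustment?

806 Hz

|f − 797| = 9, so the fork was at either 788 Hz or 806 Hz.
Filing a prong removes mass and raises the fork's frequency; the adjustment raises the fork's frequency.
The beat rate rose, so the adjustment moved the fork further from 797 Hz — it was already above the reference.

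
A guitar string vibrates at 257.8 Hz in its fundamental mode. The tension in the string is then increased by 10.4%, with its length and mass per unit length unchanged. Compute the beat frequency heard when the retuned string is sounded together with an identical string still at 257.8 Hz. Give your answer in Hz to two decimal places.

13.07 Hz

For a string, f ∝ √T, so the new frequency is 257.8·√1.104 = 270.8741 Hz.
f_beat = |270.8741 − 257.8| = 13.07 Hz.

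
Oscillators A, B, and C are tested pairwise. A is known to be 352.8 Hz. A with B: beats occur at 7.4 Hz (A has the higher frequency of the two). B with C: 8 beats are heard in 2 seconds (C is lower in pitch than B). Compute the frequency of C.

B is below A, so f_B = 352.8 − 7.4 = 345.4 Hz.
B–C: Beat frequency = 8/2 = 4 Hz.
C is below B, so f_C = 345.4 − 4 = 341.4 Hz.

341.4 Hz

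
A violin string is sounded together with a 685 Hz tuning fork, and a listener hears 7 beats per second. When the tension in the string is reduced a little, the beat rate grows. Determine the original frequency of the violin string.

678 Hz

|f − 685| = 7, so the violin string was at either 678 Hz or 692 Hz.
Lower tension means lower frequency; the adjustment lowers the violin string's frequency.
The beat rate rose, so the adjustment moved the violin string further from 685 Hz — it was already below the reference.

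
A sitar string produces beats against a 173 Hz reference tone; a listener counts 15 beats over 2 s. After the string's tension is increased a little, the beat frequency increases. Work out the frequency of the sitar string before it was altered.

Beat frequency = 15/2 = 7.5 Hz.
|f − 173| = 7.5, so the sitar string was at either 165.5 Hz or 180.5 Hz.
Higher tension means higher frequency; the adjustment raises the sitar string's frequency.
The beat rate rose, so the adjustment moved the sitar string further from 173 Hz — it was already above the reference.

180.5 Hz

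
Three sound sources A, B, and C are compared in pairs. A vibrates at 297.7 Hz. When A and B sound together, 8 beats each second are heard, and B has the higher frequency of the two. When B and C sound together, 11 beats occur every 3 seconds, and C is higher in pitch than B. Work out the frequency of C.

B is above A, so f_B = 297.7 + 8 = 305.7 Hz.
B–C: Beat frequency = 11/3 = 3.6667 Hz.
C is above B, so f_C = 305.7 + 3.6667 = 309.3667 Hz.

309.3667 Hz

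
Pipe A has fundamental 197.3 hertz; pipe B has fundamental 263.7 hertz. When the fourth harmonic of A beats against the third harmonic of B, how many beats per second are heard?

1.9 Hz

Fourth harmonic of the first: 4·197.3 = 789.2 Hz.
Third harmonic of the second: 3·263.7 = 791.1 Hz.
f_beat = |789.2 − 791.1| = 1.9 Hz.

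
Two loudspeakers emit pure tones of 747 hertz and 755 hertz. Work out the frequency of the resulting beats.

Beats arise from superposition of two nearby frequencies; the beat rate is |f₁ − f₂|.
|747 − 755| = 8 Hz.

8 Hz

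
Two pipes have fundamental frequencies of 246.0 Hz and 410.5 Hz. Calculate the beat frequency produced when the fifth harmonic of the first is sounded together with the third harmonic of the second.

Fifth harmonic of the first: 5·246.0 = 1230.0 Hz.
Third harmonic of the second: 3·410.5 = 1231.5 Hz.
f_beat = |1230.0 − 1231.5| = 1.5 Hz.

1.5 Hz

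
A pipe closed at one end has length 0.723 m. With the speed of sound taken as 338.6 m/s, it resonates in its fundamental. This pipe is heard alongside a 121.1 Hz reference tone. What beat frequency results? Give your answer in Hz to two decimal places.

4.02 Hz

Closed pipe (odd harmonics): f_n = n·v/(4L) = 1·338.6/(4·0.723) = 117.0816 Hz.
f_beat = |117.0816 − 121.1| = 4.02 Hz.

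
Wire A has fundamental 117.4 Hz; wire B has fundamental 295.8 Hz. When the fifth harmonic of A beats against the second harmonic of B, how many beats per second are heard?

4.6 Hz

Fifth harmonic of the first: 5·117.4 = 587.0 Hz.
Second harmonic of the second: 2·295.8 = 591.6 Hz.
f_beat = |587.0 − 591.6| = 4.6 Hz.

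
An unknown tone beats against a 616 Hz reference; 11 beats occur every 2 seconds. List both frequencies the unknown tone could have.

610.5 Hz or 621.5 Hz

Beat frequency = 11/2 = 5.5 Hz.
|f − 616| = 5.5, so f = 616 ± 5.5.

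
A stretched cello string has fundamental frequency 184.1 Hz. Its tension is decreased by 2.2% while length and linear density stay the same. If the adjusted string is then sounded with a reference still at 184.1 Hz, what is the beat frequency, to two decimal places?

For a string, f ∝ √T, so the new frequency is 184.1·√0.978 = 182.0636 Hz.
f_beat = |182.0636 − 184.1| = 2.04 Hz.

2.04 Hz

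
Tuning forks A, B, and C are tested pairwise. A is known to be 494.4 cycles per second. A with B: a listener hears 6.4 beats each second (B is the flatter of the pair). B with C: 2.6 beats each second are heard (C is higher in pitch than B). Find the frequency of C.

B is below A, so f_B = 494.4 − 6.4 = 488 Hz.
C is above B, so f_C = 488 + 2.6 = 490.6 Hz.

490.6 Hz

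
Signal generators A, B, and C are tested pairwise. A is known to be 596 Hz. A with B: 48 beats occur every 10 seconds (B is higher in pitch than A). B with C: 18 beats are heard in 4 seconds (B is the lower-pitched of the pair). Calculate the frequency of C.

605.3 Hz

A–B: Beat frequency = 48/10 = 4.8 Hz.
B is above A, so f_B = 596 + 4.8 = 600.8 Hz.
B–C: Beat frequency = 18/4 = 4.5 Hz.
C is above B, so f_C = 600.8 + 4.5 = 605.3 Hz.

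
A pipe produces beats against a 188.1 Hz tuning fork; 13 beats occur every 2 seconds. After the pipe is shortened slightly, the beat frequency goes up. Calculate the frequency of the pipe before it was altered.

Beat frequency = 13/2 = 6.5 Hz.
|f − 188.1| = 6.5, so the pipe was at either 181.6 Hz or 194.6 Hz.
A shorter pipe has a higher fundamental; the adjustment raises the pipe's frequency.
The beat rate rose, so the adjustment moved the pipe further from 188.1 Hz — it was already above the reference.

194.6 Hz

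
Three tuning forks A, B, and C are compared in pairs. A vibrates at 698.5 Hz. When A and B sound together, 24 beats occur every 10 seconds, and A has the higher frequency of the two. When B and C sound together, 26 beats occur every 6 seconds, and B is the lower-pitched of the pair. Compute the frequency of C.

A–B: Beat frequency = 24/10 = 2.4 Hz.
B is below A, so f_B = 698.5 − 2.4 = 696.1 Hz.
B–C: Beat frequency = 26/6 = 4.3333 Hz.
C is above B, so f_C = 696.1 + 4.3333 = 700.4333 Hz.

700.4333 Hz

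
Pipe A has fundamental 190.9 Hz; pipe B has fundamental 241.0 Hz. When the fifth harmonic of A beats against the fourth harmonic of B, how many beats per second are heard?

Fifth harmonic of the first: 5·190.9 = 954.5 Hz.
Fourth harmonic of the second: 4·241.0 = 964.0 Hz.
f_beat = |954.5 − 964.0| = 9.5 Hz.

9.5 Hz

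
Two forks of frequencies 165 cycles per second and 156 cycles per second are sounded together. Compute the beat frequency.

The beat frequency equals the magnitude of the frequency difference.
|165 − 156| = 9 Hz.

9 Hz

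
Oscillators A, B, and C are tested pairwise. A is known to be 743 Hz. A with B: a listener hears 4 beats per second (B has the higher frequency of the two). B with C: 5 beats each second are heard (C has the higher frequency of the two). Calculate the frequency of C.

B is above A, so f_B = 743 + 4 = 747 Hz.
C is above B, so f_C = 747 + 5 = 752 Hz.

752 Hz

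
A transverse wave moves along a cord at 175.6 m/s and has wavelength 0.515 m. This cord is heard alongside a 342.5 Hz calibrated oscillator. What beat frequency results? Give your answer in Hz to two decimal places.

1.53 Hz

Source frequency f = v/λ = 175.6/0.515 = 340.9709 Hz.
f_beat = |340.9709 − 342.5| = 1.53 Hz.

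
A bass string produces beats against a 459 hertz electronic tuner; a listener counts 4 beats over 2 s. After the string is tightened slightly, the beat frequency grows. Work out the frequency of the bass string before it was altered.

Beat frequency = 4/2 = 2 Hz.
|f − 459| = 2, so the bass string was at either 457 Hz or 461 Hz.
Increasing tension raises a string's frequency; the adjustment raises the bass string's frequency.
The beat rate rose, so the adjustment moved the bass string further from 459 Hz — it was already above the reference.

461 Hz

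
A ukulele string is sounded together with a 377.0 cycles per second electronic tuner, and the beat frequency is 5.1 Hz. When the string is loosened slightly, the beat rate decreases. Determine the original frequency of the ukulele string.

382.1 Hz

|f − 377.0| = 5.1, so the ukulele string was at either 371.9 Hz or 382.1 Hz.
Reducing tension lowers a string's frequency; the adjustment lowers the ukulele string's frequency.
The beat rate fell, so the adjustment moved the ukulele string toward 377.0 Hz — it must have started above the reference.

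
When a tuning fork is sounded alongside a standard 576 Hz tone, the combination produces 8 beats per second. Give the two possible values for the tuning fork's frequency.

|f − 576| = 8, so f = 576 ± 8.

568 Hz or 584 Hz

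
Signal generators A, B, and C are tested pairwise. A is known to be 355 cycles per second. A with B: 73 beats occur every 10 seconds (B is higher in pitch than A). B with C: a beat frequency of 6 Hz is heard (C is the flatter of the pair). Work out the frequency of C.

A–B: Beat frequency = 73/10 = 7.3 Hz.
B is above A, so f_B = 355 + 7.3 = 362.3 Hz.
C is below B, so f_C = 362.3 − 6 = 356.3 Hz.

356.3 Hz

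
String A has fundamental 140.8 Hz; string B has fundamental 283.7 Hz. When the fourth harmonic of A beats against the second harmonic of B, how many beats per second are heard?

Fourth harmonic of the first: 4·140.8 = 563.2 Hz.
Second harmonic of the second: 2·283.7 = 567.4 Hz.
f_beat = |563.2 − 567.4| = 4.2 Hz.

4.2 Hz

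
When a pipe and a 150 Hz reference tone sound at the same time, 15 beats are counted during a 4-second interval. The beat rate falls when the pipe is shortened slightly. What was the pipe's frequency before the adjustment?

Beat frequency = 15/4 = 3.75 Hz.
|f − 150| = 3.75, so the pipe was at either 146.25 Hz or 153.75 Hz.
A shorter pipe has a higher fundamental; the adjustment raises the pipe's frequency.
The beat rate fell, so the adjustment moved the pipe toward 150 Hz — it must have started below the reference.

146.25 Hz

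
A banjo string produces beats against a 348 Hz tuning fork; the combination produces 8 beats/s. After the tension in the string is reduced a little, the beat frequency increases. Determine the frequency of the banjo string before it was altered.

340 Hz

|f − 348| = 8, so the banjo string was at either 340 Hz or 356 Hz.
Lower tension means lower frequency; the adjustment lowers the banjo string's frequency.
The beat rate rose, so the adjustment moved the banjo string further from 348 Hz — it was already below the reference.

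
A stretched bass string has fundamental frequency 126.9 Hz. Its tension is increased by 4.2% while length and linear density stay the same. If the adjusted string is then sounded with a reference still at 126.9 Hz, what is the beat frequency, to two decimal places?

2.64 Hz

For a string, f ∝ √T, so the new frequency is 126.9·√1.042 = 129.5375 Hz.
f_beat = |129.5375 − 126.9| = 2.64 Hz.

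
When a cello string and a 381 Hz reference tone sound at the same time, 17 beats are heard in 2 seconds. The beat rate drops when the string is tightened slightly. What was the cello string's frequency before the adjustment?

Beat frequency = 17/2 = 8.5 Hz.
|f − 381| = 8.5, so the cello string was at either 372.5 Hz or 389.5 Hz.
Increasing tension raises a string's frequency; the adjustment raises the cello string's frequency.
The beat rate fell, so the adjustment moved the cello string toward 381 Hz — it must have started below the reference.

372.5 Hz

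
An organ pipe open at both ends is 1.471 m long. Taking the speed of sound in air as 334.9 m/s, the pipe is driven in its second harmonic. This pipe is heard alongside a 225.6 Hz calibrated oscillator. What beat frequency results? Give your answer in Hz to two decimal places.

2.07 Hz

Open pipe: f_n = n·v/(2L) = 2·334.9/(2·1.471) = 227.6683 Hz.
f_beat = |227.6683 − 225.6| = 2.07 Hz.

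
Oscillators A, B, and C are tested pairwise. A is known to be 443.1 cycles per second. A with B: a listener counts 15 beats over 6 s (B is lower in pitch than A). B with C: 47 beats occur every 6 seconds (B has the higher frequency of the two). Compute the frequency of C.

A–B: Beat frequency = 15/6 = 2.5 Hz.
B is below A, so f_B = 443.1 − 2.5 = 440.6 Hz.
B–C: Beat frequency = 47/6 = 7.8333 Hz.
C is below B, so f_C = 440.6 − 7.8333 = 432.7667 Hz.

432.7667 Hz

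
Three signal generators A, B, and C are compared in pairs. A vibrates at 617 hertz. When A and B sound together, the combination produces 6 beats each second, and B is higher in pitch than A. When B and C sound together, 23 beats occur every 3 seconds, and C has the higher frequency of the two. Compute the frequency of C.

B is above A, so f_B = 617 + 6 = 623 Hz.
B–C: Beat frequency = 23/3 = 7.6667 Hz.
C is above B, so f_C = 623 + 7.6667 = 630.6667 Hz.

630.6667 Hz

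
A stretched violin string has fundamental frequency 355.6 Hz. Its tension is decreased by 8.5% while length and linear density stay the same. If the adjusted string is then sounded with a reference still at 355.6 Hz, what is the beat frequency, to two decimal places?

For a string, f ∝ √T, so the new frequency is 355.6·√0.915 = 340.1514 Hz.
f_beat = |340.1514 − 355.6| = 15.45 Hz.

15.45 Hz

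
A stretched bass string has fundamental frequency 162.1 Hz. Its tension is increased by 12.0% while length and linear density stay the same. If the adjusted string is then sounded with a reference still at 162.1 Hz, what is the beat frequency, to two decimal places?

9.45 Hz

For a string, f ∝ √T, so the new frequency is 162.1·√1.120 = 171.5505 Hz.
f_beat = |171.5505 − 162.1| = 9.45 Hz.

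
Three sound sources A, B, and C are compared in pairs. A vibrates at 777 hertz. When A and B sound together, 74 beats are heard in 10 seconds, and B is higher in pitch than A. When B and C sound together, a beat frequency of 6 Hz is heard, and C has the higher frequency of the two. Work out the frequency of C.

A–B: Beat frequency = 74/10 = 7.4 Hz.
B is above A, so f_B = 777 + 7.4 = 784.4 Hz.
C is above B, so f_C = 784.4 + 6 = 790.4 Hz.

790.4 Hz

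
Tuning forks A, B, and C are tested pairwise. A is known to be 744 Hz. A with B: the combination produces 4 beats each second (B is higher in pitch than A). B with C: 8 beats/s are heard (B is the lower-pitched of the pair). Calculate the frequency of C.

B is above A, so f_B = 744 + 4 = 748 Hz.
C is above B, so f_C = 748 + 8 = 756 Hz.

756 Hz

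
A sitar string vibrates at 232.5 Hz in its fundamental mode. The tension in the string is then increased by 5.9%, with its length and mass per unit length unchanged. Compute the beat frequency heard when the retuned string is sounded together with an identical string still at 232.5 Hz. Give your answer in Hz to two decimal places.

6.76 Hz

For a string, f ∝ √T, so the new frequency is 232.5·√1.059 = 239.2605 Hz.
f_beat = |239.2605 − 232.5| = 6.76 Hz.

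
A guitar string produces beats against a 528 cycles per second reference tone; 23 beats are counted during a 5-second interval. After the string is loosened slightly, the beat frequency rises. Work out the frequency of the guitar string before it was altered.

Beat frequency = 23/5 = 4.6 Hz.
|f − 528| = 4.6, so the guitar string was at either 523.4 Hz or 532.6 Hz.
Reducing tension lowers a string's frequency; the adjustment lowers the guitar string's frequency.
The beat rate rose, so the adjustment moved the guitar string further from 528 Hz — it was already below the reference.

523.4 Hz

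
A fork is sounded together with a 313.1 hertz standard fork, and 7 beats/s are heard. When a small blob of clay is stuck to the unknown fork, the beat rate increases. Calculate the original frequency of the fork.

|f − 313.1| = 7, so the fork was at either 306.1 Hz or 320.1 Hz.
Adding mass to a fork lowers its frequency; the adjustment lowers the fork's frequency.
The beat rate rose, so the adjustment moved the fork further from 313.1 Hz — it was already below the reference.

306.1 Hz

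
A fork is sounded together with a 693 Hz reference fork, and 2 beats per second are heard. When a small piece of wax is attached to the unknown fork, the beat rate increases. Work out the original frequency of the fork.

|f − 693| = 2, so the fork was at either 691 Hz or 695 Hz.
Loading a fork with wax lowers its frequency; the adjustment lowers the fork's frequency.
The beat rate rose, so the adjustment moved the fork further from 693 Hz — it was already below the reference.

691 Hz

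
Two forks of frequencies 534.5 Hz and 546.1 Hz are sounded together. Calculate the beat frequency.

11.6 Hz

f_beat = |f₁ − f₂|.
|534.5 − 546.1| = 11.6 Hz.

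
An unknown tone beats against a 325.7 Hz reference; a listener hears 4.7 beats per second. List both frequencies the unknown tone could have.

321 Hz or 330.4 Hz

|f − 325.7| = 4.7, so f = 325.7 ± 4.7.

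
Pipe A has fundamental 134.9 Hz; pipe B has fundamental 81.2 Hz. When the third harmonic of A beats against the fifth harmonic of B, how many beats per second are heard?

1.3 Hz

Third harmonic of the first: 3·134.9 = 404.7 Hz.
Fifth harmonic of the second: 5·81.2 = 406.0 Hz.
f_beat = |404.7 − 406.0| = 1.3 Hz.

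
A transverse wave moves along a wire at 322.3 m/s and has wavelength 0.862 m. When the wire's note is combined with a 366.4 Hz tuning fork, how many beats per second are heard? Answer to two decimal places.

7.50 Hz

Source frequency f = v/λ = 322.3/0.862 = 373.8979 Hz.
f_beat = |373.8979 − 366.4| = 7.50 Hz.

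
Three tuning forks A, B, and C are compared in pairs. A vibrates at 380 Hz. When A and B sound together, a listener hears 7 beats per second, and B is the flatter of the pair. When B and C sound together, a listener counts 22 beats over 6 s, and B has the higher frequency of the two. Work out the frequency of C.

B is below A, so f_B = 380 − 7 = 373 Hz.
B–C: Beat frequency = 22/6 = 3.6667 Hz.
C is below B, so f_C = 373 − 3.6667 = 369.3333 Hz.

369.3333 Hz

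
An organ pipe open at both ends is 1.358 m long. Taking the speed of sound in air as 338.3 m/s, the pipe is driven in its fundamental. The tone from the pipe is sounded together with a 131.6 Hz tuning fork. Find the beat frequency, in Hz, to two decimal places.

Open pipe: f_n = n·v/(2L) = 1·338.3/(2·1.358) = 124.5582 Hz.
f_beat = |124.5582 − 131.6| = 7.04 Hz.

7.04 Hz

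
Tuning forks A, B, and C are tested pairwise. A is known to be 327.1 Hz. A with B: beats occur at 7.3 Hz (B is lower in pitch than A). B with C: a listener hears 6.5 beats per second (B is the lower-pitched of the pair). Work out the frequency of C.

326.3 Hz

B is below A, so f_B = 327.1 − 7.3 = 319.8 Hz.
C is above B, so f_C = 319.8 + 6.5 = 326.3 Hz.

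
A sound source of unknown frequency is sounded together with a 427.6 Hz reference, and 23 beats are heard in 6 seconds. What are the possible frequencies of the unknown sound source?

423.7667 Hz or 431.4333 Hz

Beat frequency = 23/6 = 3.8333 Hz.
|f − 427.6| = 3.8333, so f = 427.6 ± 3.8333.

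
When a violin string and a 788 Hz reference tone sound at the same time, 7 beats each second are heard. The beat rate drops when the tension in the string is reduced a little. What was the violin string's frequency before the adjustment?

|f − 788| = 7, so the violin string was at either 781 Hz or 795 Hz.
Lower tension means lower frequency; the adjustment lowers the violin string's frequency.
The beat rate fell, so the adjustment moved the violin string toward 788 Hz — it must have started above the reference.

795 Hz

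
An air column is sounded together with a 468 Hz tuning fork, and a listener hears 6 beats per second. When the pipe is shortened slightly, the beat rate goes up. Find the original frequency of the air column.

|f − 468| = 6, so the air column was at either 462 Hz or 474 Hz.
A shorter pipe has a higher fundamental; the adjustment raises the air column's frequency.
The beat rate rose, so the adjustment moved the air column further from 468 Hz — it was already above the reference.

474 Hz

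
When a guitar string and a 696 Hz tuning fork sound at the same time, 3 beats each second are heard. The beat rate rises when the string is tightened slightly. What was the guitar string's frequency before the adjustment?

|f − 696| = 3, so the guitar string was at either 693 Hz or 699 Hz.
Increasing tension raises a string's frequency; the adjustment raises the guitar string's frequency.
The beat rate rose, so the adjustment moved the guitar string further from 696 Hz — it was already above the reference.

699 Hz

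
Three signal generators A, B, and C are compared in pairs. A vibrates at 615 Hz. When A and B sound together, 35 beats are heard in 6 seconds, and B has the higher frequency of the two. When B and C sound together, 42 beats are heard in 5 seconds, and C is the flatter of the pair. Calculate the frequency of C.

612.4333 Hz

A–B: Beat frequency = 35/6 = 5.8333 Hz.
B is above A, so f_B = 615 + 5.8333 = 620.8333 Hz.
B–C: Beat frequency = 42/5 = 8.4 Hz.
C is below B, so f_C = 620.8333 − 8.4 = 612.4333 Hz.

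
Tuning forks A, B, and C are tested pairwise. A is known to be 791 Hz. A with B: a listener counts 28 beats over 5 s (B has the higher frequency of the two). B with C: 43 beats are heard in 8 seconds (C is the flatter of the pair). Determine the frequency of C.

A–B: Beat frequency = 28/5 = 5.6 Hz.
B is above A, so f_B = 791 + 5.6 = 796.6 Hz.
B–C: Beat frequency = 43/8 = 5.375 Hz.
C is below B, so f_C = 796.6 − 5.375 = 791.225 Hz.

791.225 Hz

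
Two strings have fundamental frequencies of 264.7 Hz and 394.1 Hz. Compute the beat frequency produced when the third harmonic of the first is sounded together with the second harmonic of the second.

Third harmonic of the first: 3·264.7 = 794.1 Hz.
Second harmonic of the second: 2·394.1 = 788.2 Hz.
f_beat = |794.1 − 788.2| = 5.9 Hz.

5.9 Hz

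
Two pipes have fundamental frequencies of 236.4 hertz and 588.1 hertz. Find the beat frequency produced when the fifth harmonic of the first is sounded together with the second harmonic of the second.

Fifth harmonic of the first: 5·236.4 = 1182.0 Hz.
Second harmonic of the second: 2·588.1 = 1176.2 Hz.
f_beat = |1182.0 − 1176.2| = 5.8 Hz.

5.8 Hz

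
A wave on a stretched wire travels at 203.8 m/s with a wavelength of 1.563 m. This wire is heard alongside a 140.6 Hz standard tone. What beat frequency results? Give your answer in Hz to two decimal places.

10.21 Hz

Source frequency f = v/λ = 203.8/1.563 = 130.3903 Hz.
f_beat = |130.3903 − 140.6| = 10.21 Hz.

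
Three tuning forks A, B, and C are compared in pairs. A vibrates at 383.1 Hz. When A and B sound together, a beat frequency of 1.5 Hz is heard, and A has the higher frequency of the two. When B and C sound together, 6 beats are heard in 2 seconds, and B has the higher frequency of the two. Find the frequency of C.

B is below A, so f_B = 383.1 − 1.5 = 381.6 Hz.
B–C: Beat frequency = 6/2 = 3 Hz.
C is below B, so f_C = 381.6 − 3 = 378.6 Hz.

378.6 Hz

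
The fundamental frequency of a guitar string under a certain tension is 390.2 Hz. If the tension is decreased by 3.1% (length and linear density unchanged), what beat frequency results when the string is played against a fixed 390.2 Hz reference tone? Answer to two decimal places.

6.10 Hz

For a string, f ∝ √T, so the new frequency is 390.2·√0.969 = 384.1043 Hz.
f_beat = |384.1043 − 390.2| = 6.10 Hz.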